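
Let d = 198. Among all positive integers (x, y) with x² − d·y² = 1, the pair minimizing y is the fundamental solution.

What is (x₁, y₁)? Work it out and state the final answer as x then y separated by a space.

197 14

√198 → a₀=14, period (14,28); ℓ=2 even so k=1
step 0: (14, 1)  from 14·(1,0) + (0,1)
step 1: (197, 14)  from 14·(14,1) + (1,0)
(x₁, y₁) = (197, 14);  197² − 198·14² = 1 ✓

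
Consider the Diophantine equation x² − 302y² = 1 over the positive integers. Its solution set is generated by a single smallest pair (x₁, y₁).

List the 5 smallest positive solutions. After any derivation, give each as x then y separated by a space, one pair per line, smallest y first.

4276623 246092
36579008568257 2104885414632
312869258720405635599 18003602753159249380
2676047735673238042056036097 153989243234046232237072848
22888894590955867721004902116885263 1317107878734614996094061229615228

[17; 2,1,1,1,4,…,1,2,34] for √302; ℓ=16 ⇒ convergent index 15
a_0=17:  p_0=17·1+0=17,  q_0=17·0+1=1
…
a_2=1:  p_2=1·35+17=52,  q_2=1·2+1=3
…
a_4=1:  p_4=1·87+52=139,  q_4=1·5+3=8
a_5=4:  p_5=4·139+87=643,  q_5=4·8+5=37
a_6=2:  p_6=2·643+139=1425,  q_6=2·37+8=82
a_7=1:  p_7=1·1425+643=2068,  q_7=1·82+37=119
a_8=16:  p_8=16·2068+1425=34513,  q_8=16·119+82=1986
a_9=1:  p_9=1·34513+2068=36581,  q_9=1·1986+119=2105
a_10=2:  p_10=2·36581+34513=107675,  q_10=2·2105+1986=6196
a_11=4:  p_11=4·107675+36581=467281,  q_11=4·6196+2105=26889
…
a_13=1:  p_13=1·574956+467281=1042237,  q_13=1·33085+26889=59974
a_14=1:  p_14=1·1042237+574956=1617193,  q_14=1·59974+33085=93059
a_15=2:  p_15=2·1617193+1042237=4276623,  q_15=2·93059+59974=246092
→ (4276623, 246092).  Check: 4276623²=18289504284129, 302·246092²=18289504284128, difference 1.
k=2:  x_2 = 4276623·4276623+302·246092·246092 = 36579008568257,  y_2 = 4276623·246092+246092·4276623 = 2104885414632
k=3:  x_3 = 4276623·36579008568257+302·246092·2104885414632 = 312869258720405635599,  y_3 = 4276623·2104885414632+246092·36579008568257 = 18003602753159249380
k=4:  x_4 = 4276623·312869258720405635599+302·246092·18003602753159249380 = 2676047735673238042056036097,  y_4 = 4276623·18003602753159249380+246092·312869258720405635599 = 153989243234046232237072848
k=5:  x_5 = 4276623·2676047735673238042056036097+302·246092·153989243234046232237072848 = 22888894590955867721004902116885263,  y_5 = 4276623·153989243234046232237072848+246092·2676047735673238042056036097 = 1317107878734614996094061229615228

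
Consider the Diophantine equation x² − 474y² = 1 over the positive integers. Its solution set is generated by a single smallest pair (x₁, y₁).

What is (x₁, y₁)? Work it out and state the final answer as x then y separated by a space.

√474 = [21; 1,3,2,1,1,…,3,1,42, …], period ℓ=14 (even) → k=13
i=0: a=21 ⇒ p=21, q=1
i=1: a=1 ⇒ p=22, q=1
…
i=7: a=6 ⇒ p=5051, q=232
…
i=9: a=1 ⇒ p=10864, q=499
i=10: a=1 ⇒ p=16677, q=766
…
i=12: a=3 ⇒ p=149331, q=6859
i=13: a=1 ⇒ p=193549, q=8890
→ (193549, 8890).  Check: 193549²=37461215401, 474·8890²=37461215400, difference 1.

193549 8890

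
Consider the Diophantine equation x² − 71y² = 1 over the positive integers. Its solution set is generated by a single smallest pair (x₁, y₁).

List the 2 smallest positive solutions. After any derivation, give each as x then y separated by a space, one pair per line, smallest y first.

3480 413
24220799 2874480

√71 → a₀=8, period (2,2,1,7,1,2,2,16); ℓ=8 even so k=7
a_0=8:  p_0=8·1+0=8,  q_0=8·0+1=1
…
a_2=2:  p_2=2·17+8=42,  q_2=2·2+1=5
…
a_6=2:  p_6=2·514+455=1483,  q_6=2·61+54=176
a_7=2:  p_7=2·1483+514=3480,  q_7=2·176+61=413
fundamental: x₁=3480, y₁=413  (since 12110400 − 71·170569 = 1)
k=2:  x_2 = 3480·3480+71·413·413 = 24220799,  y_2 = 3480·413+413·3480 = 2874480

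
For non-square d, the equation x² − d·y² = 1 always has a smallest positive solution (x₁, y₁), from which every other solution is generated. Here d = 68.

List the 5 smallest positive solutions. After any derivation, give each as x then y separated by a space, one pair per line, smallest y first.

33 4
2177 264
143649 17420
9478657 1149456
625447713 75846676

√68 = [8; 4,16, …], period ℓ=2 (even) → k=1
step 0: (8, 1)  from 8·(1,0) + (0,1)
step 1: (33, 4)  from 4·(8,1) + (1,0)
fundamental: x₁=33, y₁=4  (since 1089 − 68·16 = 1)
k=2:  x_2 = 33·33+68·4·4 = 2177,  y_2 = 33·4+4·33 = 264
k=3:  x_3 = 33·2177+68·4·264 = 143649,  y_3 = 33·264+4·2177 = 17420
k=4:  x_4 = 33·143649+68·4·17420 = 9478657,  y_4 = 33·17420+4·143649 = 1149456
k=5:  x_5 = 33·9478657+68·4·1149456 = 625447713,  y_5 = 33·1149456+4·9478657 = 75846676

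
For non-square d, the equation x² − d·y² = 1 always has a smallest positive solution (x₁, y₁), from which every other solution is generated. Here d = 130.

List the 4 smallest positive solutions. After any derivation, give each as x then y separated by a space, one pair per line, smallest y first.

6499 570
84474001 7408860
1097993058499 96300361710
14271713689896001 1251712094097720

√130 → a₀=11, period (2,2,22); ℓ=3 odd so k=5
i=0: a=11 ⇒ p=11, q=1
…
i=2: a=2 ⇒ p=57, q=5
…
i=4: a=2 ⇒ p=2611, q=229
i=5: a=2 ⇒ p=6499, q=570
→ (6499, 570).  Check: 6499²=42237001, 130·570²=42237000, difference 1.
(x_2, y_2) = (6499·6499 + 130·570·570, 6499·570 + 570·6499) = (84474001, 7408860)
(x_3, y_3) = (6499·84474001 + 130·570·7408860, 6499·7408860 + 570·84474001) = (1097993058499, 96300361710)
(x_4, y_4) = (6499·1097993058499 + 130·570·96300361710, 6499·96300361710 + 570·1097993058499) = (14271713689896001, 1251712094097720)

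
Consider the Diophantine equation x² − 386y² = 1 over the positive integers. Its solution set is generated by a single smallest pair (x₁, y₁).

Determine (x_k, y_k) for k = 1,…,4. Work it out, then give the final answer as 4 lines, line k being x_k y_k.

√386 = [19; 1,1,1,4,1,18,1,4,1,1,1,38, …], period ℓ=12 (even) → k=11
i=0: a=19 ⇒ p=19, q=1
i=1: a=1 ⇒ p=20, q=1
i=2: a=1 ⇒ p=39, q=2
i=3: a=1 ⇒ p=59, q=3
i=4: a=4 ⇒ p=275, q=14
i=5: a=1 ⇒ p=334, q=17
…
i=7: a=1 ⇒ p=6621, q=337
…
i=9: a=1 ⇒ p=39392, q=2005
i=10: a=1 ⇒ p=72163, q=3673
i=11: a=1 ⇒ p=111555, q=5678
(x₁, y₁) = (111555, 5678);  111555² − 386·5678² = 1 ✓
k=2:  x_2 = 111555·111555+386·5678·5678 = 24889036049,  y_2 = 111555·5678+5678·111555 = 1266818580
k=3:  x_3 = 111555·24889036049+386·5678·1266818580 = 5552992832780835,  y_3 = 111555·1266818580+5678·24889036049 = 282639893378122
k=4:  x_4 = 111555·5552992832780835+386·5678·282639893378122 = 1238928230896843060801,  y_4 = 111555·282639893378122+5678·5552992832780835 = 63059786610325980840

111555 5678
24889036049 1266818580
5552992832780835 282639893378122
1238928230896843060801 63059786610325980840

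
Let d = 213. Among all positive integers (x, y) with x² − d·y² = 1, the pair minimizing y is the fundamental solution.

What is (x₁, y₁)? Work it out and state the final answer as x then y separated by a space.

194399 13320

√213 = [14; 1,1,2,6,1,8,1,6,2,1,1,28, …], period ℓ=12 (even) → k=11
i=0: a=14 ⇒ p=14, q=1
i=1: a=1 ⇒ p=15, q=1
…
i=3: a=2 ⇒ p=73, q=5
i=4: a=6 ⇒ p=467, q=32
i=5: a=1 ⇒ p=540, q=37
i=6: a=8 ⇒ p=4787, q=328
i=7: a=1 ⇒ p=5327, q=365
i=8: a=6 ⇒ p=36749, q=2518
i=9: a=2 ⇒ p=78825, q=5401
i=10: a=1 ⇒ p=115574, q=7919
i=11: a=1 ⇒ p=194399, q=13320
(x₁, y₁) = (194399, 13320);  194399² − 213·13320² = 1 ✓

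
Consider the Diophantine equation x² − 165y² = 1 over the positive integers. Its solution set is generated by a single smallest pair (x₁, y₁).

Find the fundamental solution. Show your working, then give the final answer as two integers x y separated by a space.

1079 84

d=165: √d = [12; 1,5,2,5,1,24] (ℓ=6, even), read p_5/q_5
i=0: a=12 ⇒ p=12, q=1
i=1: a=1 ⇒ p=13, q=1
i=2: a=5 ⇒ p=77, q=6
…
i=4: a=5 ⇒ p=912, q=71
i=5: a=1 ⇒ p=1079, q=84
(x₁, y₁) = (1079, 84);  1079² − 165·84² = 1 ✓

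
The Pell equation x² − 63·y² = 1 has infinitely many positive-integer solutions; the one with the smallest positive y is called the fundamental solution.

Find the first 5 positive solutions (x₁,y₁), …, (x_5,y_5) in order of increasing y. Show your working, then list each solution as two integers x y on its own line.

d=63: √d = [7; 1,14] (ℓ=2, even), read p_1/q_1
k=0  a_k=7  p_k/q_k = 7/1
k=1  a_k=1  p_k/q_k = 8/1
(x₁, y₁) = (8, 1);  8² − 63·1² = 1 ✓
k=2:  x_2 = 8·8+63·1·1 = 127,  y_2 = 8·1+1·8 = 16
k=3:  x_3 = 8·127+63·1·16 = 2024,  y_3 = 8·16+1·127 = 255
k=4:  x_4 = 8·2024+63·1·255 = 32257,  y_4 = 8·255+1·2024 = 4064
k=5:  x_5 = 8·32257+63·1·4064 = 514088,  y_5 = 8·4064+1·32257 = 64769

8 1
127 16
2024 255
32257 4064
514088 64769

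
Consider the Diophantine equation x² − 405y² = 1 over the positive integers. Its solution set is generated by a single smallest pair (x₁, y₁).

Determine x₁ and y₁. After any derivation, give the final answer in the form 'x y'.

√405 → a₀=20, period (8,40); ℓ=2 even so k=1
a_0=20:  p_0=20·1+0=20,  q_0=20·0+1=1
a_1=8:  p_1=8·20+1=161,  q_1=8·1+0=8
fundamental: x₁=161, y₁=8  (since 25921 − 405·64 = 1)

161 8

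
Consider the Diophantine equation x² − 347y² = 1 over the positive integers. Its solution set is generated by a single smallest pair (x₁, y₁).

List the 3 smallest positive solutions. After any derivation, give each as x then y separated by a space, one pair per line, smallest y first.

641602 34443
823306252807 44197395372
1056469876826312026 56714274530897445

√347 = [18; 1,1,1,2,4,…,1,1,36, …], period ℓ=14 (even) → k=13
step 0: (18, 1)  from 18·(1,0) + (0,1)
step 1: (19, 1)  from 1·(18,1) + (1,0)
step 2: (37, 2)  from 1·(19,1) + (18,1)
step 3: (56, 3)  from 1·(37,2) + (19,1)
…
step 12: (402885, 21628)  from 1·(238717,12815) + (164168,8813)
step 13: (641602, 34443)  from 1·(402885,21628) + (238717,12815)
(x₁, y₁) = (641602, 34443);  641602² − 347·34443² = 1 ✓
k=2:  x_2 = 641602·641602+347·34443·34443 = 823306252807,  y_2 = 641602·34443+34443·641602 = 44197395372
k=3:  x_3 = 641602·823306252807+347·34443·44197395372 = 1056469876826312026,  y_3 = 641602·44197395372+34443·823306252807 = 56714274530897445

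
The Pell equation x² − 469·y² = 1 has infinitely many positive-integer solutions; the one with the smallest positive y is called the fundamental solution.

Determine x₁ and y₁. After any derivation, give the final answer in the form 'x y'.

[21; 1,1,1,10,6,10,1,1,1,42] for √469; ℓ=10 ⇒ convergent index 9
step 0: (21, 1)  from 21·(1,0) + (0,1)
…
step 3: (65, 3)  from 1·(43,2) + (22,1)
step 4: (693, 32)  from 10·(65,3) + (43,2)
…
step 8: (90069, 4159)  from 1·(47146,2177) + (42923,1982)
step 9: (137215, 6336)  from 1·(90069,4159) + (47146,2177)
→ (137215, 6336).  Check: 137215²=18827956225, 469·6336²=18827956224, difference 1.

137215 6336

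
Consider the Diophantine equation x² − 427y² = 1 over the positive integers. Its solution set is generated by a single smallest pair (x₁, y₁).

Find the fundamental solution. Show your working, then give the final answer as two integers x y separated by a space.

62 3

d=427: √d = [20; 1,1,1,40] (ℓ=4, even), read p_3/q_3
step 0: (20, 1)  from 20·(1,0) + (0,1)
step 1: (21, 1)  from 1·(20,1) + (1,0)
step 2: (41, 2)  from 1·(21,1) + (20,1)
step 3: (62, 3)  from 1·(41,2) + (21,1)
→ (62, 3).  Check: 62²=3844, 427·3²=3843, difference 1.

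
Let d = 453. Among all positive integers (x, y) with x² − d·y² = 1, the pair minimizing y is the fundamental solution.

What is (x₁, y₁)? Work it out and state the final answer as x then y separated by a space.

1653751 77700

d=453: √d = [21; 3,1,1,10,14,10,1,1,3,42] (ℓ=10, even), read p_9/q_9
i=0: a=21 ⇒ p=21, q=1
i=1: a=3 ⇒ p=64, q=3
i=2: a=1 ⇒ p=85, q=4
i=3: a=1 ⇒ p=149, q=7
…
i=5: a=14 ⇒ p=22199, q=1043
…
i=8: a=1 ⇒ p=469329, q=22051
i=9: a=3 ⇒ p=1653751, q=77700
→ (1653751, 77700).  Check: 1653751²=2734892370001, 453·77700²=2734892370000, difference 1.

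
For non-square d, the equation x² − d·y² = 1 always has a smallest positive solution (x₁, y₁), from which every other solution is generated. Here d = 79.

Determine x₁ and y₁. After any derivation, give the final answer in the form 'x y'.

80 9

[8; 1,7,1,16] for √79; ℓ=4 ⇒ convergent index 3
step 0: (8, 1)  from 8·(1,0) + (0,1)
step 1: (9, 1)  from 1·(8,1) + (1,0)
step 2: (71, 8)  from 7·(9,1) + (8,1)
step 3: (80, 9)  from 1·(71,8) + (9,1)
(x₁, y₁) = (80, 9);  80² − 79·9² = 1 ✓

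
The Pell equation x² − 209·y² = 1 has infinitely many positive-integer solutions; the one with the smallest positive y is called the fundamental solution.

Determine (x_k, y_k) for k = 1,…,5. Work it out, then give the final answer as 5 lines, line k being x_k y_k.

46551 3220
4333991201 299788440
403503248748951 27910903337660
37566959460690844801 2598560922243032880
3497559059305735783913751 241931218954759943856100

√209 = [14; 2,5,3,2,3,5,2,28, …], period ℓ=8 (even) → k=7
k=0  a_k=14  p_k/q_k = 14/1
k=1  a_k=2  p_k/q_k = 29/2
k=2  a_k=5  p_k/q_k = 159/11
…
k=6  a_k=5  p_k/q_k = 21266/1471
k=7  a_k=2  p_k/q_k = 46551/3220
fundamental: x₁=46551, y₁=3220  (since 2166995601 − 209·10368400 = 1)
(x_2, y_2) = (46551·46551 + 209·3220·3220, 46551·3220 + 3220·46551) = (4333991201, 299788440)
(x_3, y_3) = (46551·4333991201 + 209·3220·299788440, 46551·299788440 + 3220·4333991201) = (403503248748951, 27910903337660)
(x_4, y_4) = (46551·403503248748951 + 209·3220·27910903337660, 46551·27910903337660 + 3220·403503248748951) = (37566959460690844801, 2598560922243032880)
(x_5, y_5) = (46551·37566959460690844801 + 209·3220·2598560922243032880, 46551·2598560922243032880 + 3220·37566959460690844801) = (3497559059305735783913751, 241931218954759943856100)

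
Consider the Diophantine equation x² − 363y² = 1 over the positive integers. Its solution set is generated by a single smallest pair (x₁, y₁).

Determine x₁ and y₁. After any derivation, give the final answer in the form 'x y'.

[19; 19,38] for √363; ℓ=2 ⇒ convergent index 1
a_0=19:  p_0=19·1+0=19,  q_0=19·0+1=1
a_1=19:  p_1=19·19+1=362,  q_1=19·1+0=19
→ (362, 19).  Check: 362²=131044, 363·19²=131043, difference 1.

362 19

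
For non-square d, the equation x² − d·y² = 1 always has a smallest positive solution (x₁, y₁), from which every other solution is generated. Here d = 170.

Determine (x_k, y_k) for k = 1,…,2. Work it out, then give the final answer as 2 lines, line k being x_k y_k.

d=170: √d = [13; 26] (ℓ=1, odd), read p_1/q_1
step 0: (13, 1)  from 13·(1,0) + (0,1)
step 1: (339, 26)  from 26·(13,1) + (1,0)
→ (339, 26).  Check: 339²=114921, 170·26²=114920, difference 1.
(339+26√170)^2 = 229841 + 17628√170

339 26
229841 17628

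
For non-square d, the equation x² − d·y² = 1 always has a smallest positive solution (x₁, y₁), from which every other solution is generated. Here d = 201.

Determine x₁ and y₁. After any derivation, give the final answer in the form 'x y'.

[14; 5,1,1,1,2,…,1,5,28] for √201; ℓ=14 ⇒ convergent index 13
a_0=14:  p_0=14·1+0=14,  q_0=14·0+1=1
a_1=5:  p_1=5·14+1=71,  q_1=5·1+0=5
…
a_4=1:  p_4=1·156+85=241,  q_4=1·11+6=17
a_5=2:  p_5=2·241+156=638,  q_5=2·17+11=45
a_6=1:  p_6=1·638+241=879,  q_6=1·45+17=62
a_7=8:  p_7=8·879+638=7670,  q_7=8·62+45=541
a_8=1:  p_8=1·7670+879=8549,  q_8=1·541+62=603
…
a_10=1:  p_10=1·24768+8549=33317,  q_10=1·1747+603=2350
a_11=1:  p_11=1·33317+24768=58085,  q_11=1·2350+1747=4097
a_12=1:  p_12=1·58085+33317=91402,  q_12=1·4097+2350=6447
a_13=5:  p_13=5·91402+58085=515095,  q_13=5·6447+4097=36332
→ (515095, 36332).  Check: 515095²=265322859025, 201·36332²=265322859024, difference 1.

515095 36332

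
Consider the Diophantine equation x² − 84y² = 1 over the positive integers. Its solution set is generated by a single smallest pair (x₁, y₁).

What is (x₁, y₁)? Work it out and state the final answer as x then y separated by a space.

√84 → a₀=9, period (6,18); ℓ=2 even so k=1
i=0: a=9 ⇒ p=9, q=1
i=1: a=6 ⇒ p=55, q=6
→ (55, 6).  Check: 55²=3025, 84·6²=3024, difference 1.

55 6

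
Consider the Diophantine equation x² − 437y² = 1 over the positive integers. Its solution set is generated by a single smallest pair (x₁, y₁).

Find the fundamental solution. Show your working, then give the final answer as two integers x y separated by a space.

[20; 1,9,2,9,1,40] for √437; ℓ=6 ⇒ convergent index 5
k=0  a_k=20  p_k/q_k = 20/1
k=1  a_k=1  p_k/q_k = 21/1
k=2  a_k=9  p_k/q_k = 209/10
k=3  a_k=2  p_k/q_k = 439/21
k=4  a_k=9  p_k/q_k = 4160/199
k=5  a_k=1  p_k/q_k = 4599/220
→ (4599, 220).  Check: 4599²=21150801, 437·220²=21150800, difference 1.

4599 220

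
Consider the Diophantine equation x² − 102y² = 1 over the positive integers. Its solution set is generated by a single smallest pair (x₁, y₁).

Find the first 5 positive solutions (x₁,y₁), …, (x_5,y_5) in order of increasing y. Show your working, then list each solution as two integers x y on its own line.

d=102: √d = [10; 10,20] (ℓ=2, even), read p_1/q_1
step 0: (10, 1)  from 10·(1,0) + (0,1)
step 1: (101, 10)  from 10·(10,1) + (1,0)
(x₁, y₁) = (101, 10);  101² − 102·10² = 1 ✓
k=2:  x_2 = 101·101+102·10·10 = 20401,  y_2 = 101·10+10·101 = 2020
k=3:  x_3 = 101·20401+102·10·2020 = 4120901,  y_3 = 101·2020+10·20401 = 408030
k=4:  x_4 = 101·4120901+102·10·408030 = 832401601,  y_4 = 101·408030+10·4120901 = 82420040
k=5:  x_5 = 101·832401601+102·10·82420040 = 168141002501,  y_5 = 101·82420040+10·832401601 = 16648440050

101 10
20401 2020
4120901 408030
832401601 82420040
168141002501 16648440050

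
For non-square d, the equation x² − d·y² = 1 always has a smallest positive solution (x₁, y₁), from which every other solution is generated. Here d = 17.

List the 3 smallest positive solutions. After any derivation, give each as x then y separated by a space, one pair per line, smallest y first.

√17 = [4; 8, …], period ℓ=1 (odd) → k=1
step 0: (4, 1)  from 4·(1,0) + (0,1)
step 1: (33, 8)  from 8·(4,1) + (1,0)
(x₁, y₁) = (33, 8);  33² − 17·8² = 1 ✓
n=2: (33,8)∘(33,8) = (33·33+17·8·8, 33·8+8·33) = (2177,528)
n=3: (2177,528)∘(33,8) = (33·2177+17·8·528, 33·528+8·2177) = (143649,34840)

33 8
2177 528
143649 34840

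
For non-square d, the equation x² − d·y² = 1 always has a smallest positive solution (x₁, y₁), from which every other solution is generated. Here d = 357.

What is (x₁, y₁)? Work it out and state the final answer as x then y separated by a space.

3401 180

d=357: √d = [18; 1,8,2,8,1,36] (ℓ=6, even), read p_5/q_5
a_0=18:  p_0=18·1+0=18,  q_0=18·0+1=1
a_1=1:  p_1=1·18+1=19,  q_1=1·1+0=1
…
a_4=8:  p_4=8·359+170=3042,  q_4=8·19+9=161
a_5=1:  p_5=1·3042+359=3401,  q_5=1·161+19=180
→ (3401, 180).  Check: 3401²=11566801, 357·180²=11566800, difference 1.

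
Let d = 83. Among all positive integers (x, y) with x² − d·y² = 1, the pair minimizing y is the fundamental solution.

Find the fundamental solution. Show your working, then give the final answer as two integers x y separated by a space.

82 9

[9; 9,18] for √83; ℓ=2 ⇒ convergent index 1
a_0=9:  p_0=9·1+0=9,  q_0=9·0+1=1
a_1=9:  p_1=9·9+1=82,  q_1=9·1+0=9
fundamental: x₁=82, y₁=9  (since 6724 − 83·81 = 1)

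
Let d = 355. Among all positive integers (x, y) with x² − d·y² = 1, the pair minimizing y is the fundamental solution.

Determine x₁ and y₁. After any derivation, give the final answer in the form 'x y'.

954809 50676

√355 = [18; 1,5,3,3,1,6,1,3,3,5,1,36, …], period ℓ=12 (even) → k=11
a_0=18:  p_0=18·1+0=18,  q_0=18·0+1=1
a_1=1:  p_1=1·18+1=19,  q_1=1·1+0=1
a_2=5:  p_2=5·19+18=113,  q_2=5·1+1=6
a_3=3:  p_3=3·113+19=358,  q_3=3·6+1=19
…
a_6=6:  p_6=6·1545+1187=10457,  q_6=6·82+63=555
a_7=1:  p_7=1·10457+1545=12002,  q_7=1·555+82=637
a_8=3:  p_8=3·12002+10457=46463,  q_8=3·637+555=2466
a_9=3:  p_9=3·46463+12002=151391,  q_9=3·2466+637=8035
a_10=5:  p_10=5·151391+46463=803418,  q_10=5·8035+2466=42641
a_11=1:  p_11=1·803418+151391=954809,  q_11=1·42641+8035=50676
→ (954809, 50676).  Check: 954809²=911660226481, 355·50676²=911660226480, difference 1.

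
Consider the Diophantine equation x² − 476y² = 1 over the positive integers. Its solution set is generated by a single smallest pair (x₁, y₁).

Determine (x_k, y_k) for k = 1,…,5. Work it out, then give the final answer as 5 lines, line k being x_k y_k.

28799 1320
1658764801 76029360
95541534979199 4379139075960
5503001330073139201 252229652421114720
316961870514011136719999 14527923515772226566600

d=476: √d = [21; 1,4,2,10,2,4,1,42] (ℓ=8, even), read p_7/q_7
a_0=21:  p_0=21·1+0=21,  q_0=21·0+1=1
a_1=1:  p_1=1·21+1=22,  q_1=1·1+0=1
a_2=4:  p_2=4·22+21=109,  q_2=4·1+1=5
…
a_6=4:  p_6=4·5258+2509=23541,  q_6=4·241+115=1079
a_7=1:  p_7=1·23541+5258=28799,  q_7=1·1079+241=1320
(x₁, y₁) = (28799, 1320);  28799² − 476·1320² = 1 ✓
k=2:  x_2 = 28799·28799+476·1320·1320 = 1658764801,  y_2 = 28799·1320+1320·28799 = 76029360
k=3:  x_3 = 28799·1658764801+476·1320·76029360 = 95541534979199,  y_3 = 28799·76029360+1320·1658764801 = 4379139075960
k=4:  x_4 = 28799·95541534979199+476·1320·4379139075960 = 5503001330073139201,  y_4 = 28799·4379139075960+1320·95541534979199 = 252229652421114720
k=5:  x_5 = 28799·5503001330073139201+476·1320·252229652421114720 = 316961870514011136719999,  y_5 = 28799·252229652421114720+1320·5503001330073139201 = 14527923515772226566600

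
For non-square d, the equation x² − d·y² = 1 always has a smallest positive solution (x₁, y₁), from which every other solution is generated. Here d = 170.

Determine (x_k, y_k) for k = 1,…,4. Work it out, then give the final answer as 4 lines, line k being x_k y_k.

339 26
229841 17628
155831859 11951758
105653770561 8103274296

d=170: √d = [13; 26] (ℓ=1, odd), read p_1/q_1
i=0: a=13 ⇒ p=13, q=1
i=1: a=26 ⇒ p=339, q=26
→ (339, 26).  Check: 339²=114921, 170·26²=114920, difference 1.
n=2: (339,26)∘(339,26) = (339·339+170·26·26, 339·26+26·339) = (229841,17628)
n=3: (229841,17628)∘(339,26) = (339·229841+170·26·17628, 339·17628+26·229841) = (155831859,11951758)
n=4: (155831859,11951758)∘(339,26) = (339·155831859+170·26·11951758, 339·11951758+26·155831859) = (105653770561,8103274296)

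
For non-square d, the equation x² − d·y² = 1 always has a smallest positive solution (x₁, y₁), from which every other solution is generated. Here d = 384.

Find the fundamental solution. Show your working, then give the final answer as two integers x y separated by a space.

d=384: √d = [19; 1,1,2,9,2,1,1,38] (ℓ=8, even), read p_7/q_7
k=0  a_k=19  p_k/q_k = 19/1
k=1  a_k=1  p_k/q_k = 20/1
…
k=4  a_k=9  p_k/q_k = 921/47
…
k=6  a_k=1  p_k/q_k = 2861/146
k=7  a_k=1  p_k/q_k = 4801/245
→ (4801, 245).  Check: 4801²=23049601, 384·245²=23049600, difference 1.

4801 245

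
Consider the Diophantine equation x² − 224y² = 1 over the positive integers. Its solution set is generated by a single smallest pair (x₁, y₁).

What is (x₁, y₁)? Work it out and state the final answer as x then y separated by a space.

√224 → a₀=14, period (1,28); ℓ=2 even so k=1
a_0=14:  p_0=14·1+0=14,  q_0=14·0+1=1
a_1=1:  p_1=1·14+1=15,  q_1=1·1+0=1
fundamental: x₁=15, y₁=1  (since 225 − 224·1 = 1)

15 1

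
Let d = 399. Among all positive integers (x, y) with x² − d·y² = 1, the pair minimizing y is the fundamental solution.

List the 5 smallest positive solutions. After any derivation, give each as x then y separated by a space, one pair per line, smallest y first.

20 1
799 40
31940 1599
1276801 63920
51040100 2555201

√399 → a₀=19, period (1,38); ℓ=2 even so k=1
i=0: a=19 ⇒ p=19, q=1
i=1: a=1 ⇒ p=20, q=1
fundamental: x₁=20, y₁=1  (since 400 − 399·1 = 1)
k=2:  x_2 = 20·20+399·1·1 = 799,  y_2 = 20·1+1·20 = 40
k=3:  x_3 = 20·799+399·1·40 = 31940,  y_3 = 20·40+1·799 = 1599
k=4:  x_4 = 20·31940+399·1·1599 = 1276801,  y_4 = 20·1599+1·31940 = 63920
k=5:  x_5 = 20·1276801+399·1·63920 = 51040100,  y_5 = 20·63920+1·1276801 = 2555201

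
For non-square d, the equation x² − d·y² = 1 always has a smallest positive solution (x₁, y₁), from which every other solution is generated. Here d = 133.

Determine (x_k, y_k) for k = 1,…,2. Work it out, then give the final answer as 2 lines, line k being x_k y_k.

[11; 1,1,7,5,1,…,1,1,22] for √133; ℓ=16 ⇒ convergent index 15
step 0: (11, 1)  from 11·(1,0) + (0,1)
step 1: (12, 1)  from 1·(11,1) + (1,0)
step 2: (23, 2)  from 1·(12,1) + (11,1)
…
step 5: (1061, 92)  from 1·(888,77) + (173,15)
…
step 9: (10979, 952)  from 1·(7969,691) + (3010,261)
…
step 11: (29927, 2595)  from 1·(18948,1643) + (10979,952)
…
step 13: (1210008, 104921)  from 7·(168583,14618) + (29927,2595)
step 14: (1378591, 119539)  from 1·(1210008,104921) + (168583,14618)
step 15: (2588599, 224460)  from 1·(1378591,119539) + (1210008,104921)
fundamental: x₁=2588599, y₁=224460  (since 6700844782801 − 133·50382291600 = 1)
(2588599+224460√133)^2 = 13401689565601 + 1162073863080√133

2588599 224460
13401689565601 1162073863080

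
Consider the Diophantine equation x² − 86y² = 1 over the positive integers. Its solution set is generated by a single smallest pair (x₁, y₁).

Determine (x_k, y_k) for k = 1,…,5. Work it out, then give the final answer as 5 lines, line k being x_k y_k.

10405 1122
216528049 23348820
4505948689285 485888943078
93768792007492801 10111348882104360
1951328557169976499525 210417169750702788522

[9; 3,1,1,1,8,1,1,1,3,18] for √86; ℓ=10 ⇒ convergent index 9
a_0=9:  p_0=9·1+0=9,  q_0=9·0+1=1
a_1=3:  p_1=3·9+1=28,  q_1=3·1+0=3
…
a_3=1:  p_3=1·37+28=65,  q_3=1·4+3=7
a_4=1:  p_4=1·65+37=102,  q_4=1·7+4=11
a_5=8:  p_5=8·102+65=881,  q_5=8·11+7=95
a_6=1:  p_6=1·881+102=983,  q_6=1·95+11=106
a_7=1:  p_7=1·983+881=1864,  q_7=1·106+95=201
a_8=1:  p_8=1·1864+983=2847,  q_8=1·201+106=307
a_9=3:  p_9=3·2847+1864=10405,  q_9=3·307+201=1122
→ (10405, 1122).  Check: 10405²=108264025, 86·1122²=108264024, difference 1.
n=2: (10405,1122)∘(10405,1122) = (10405·10405+86·1122·1122, 10405·1122+1122·10405) = (216528049,23348820)
n=3: (216528049,23348820)∘(10405,1122) = (10405·216528049+86·1122·23348820, 10405·23348820+1122·216528049) = (4505948689285,485888943078)
n=4: (4505948689285,485888943078)∘(10405,1122) = (10405·4505948689285+86·1122·485888943078, 10405·485888943078+1122·4505948689285) = (93768792007492801,10111348882104360)
n=5: (93768792007492801,10111348882104360)∘(10405,1122) = (10405·93768792007492801+86·1122·10111348882104360, 10405·10111348882104360+1122·93768792007492801) = (1951328557169976499525,210417169750702788522)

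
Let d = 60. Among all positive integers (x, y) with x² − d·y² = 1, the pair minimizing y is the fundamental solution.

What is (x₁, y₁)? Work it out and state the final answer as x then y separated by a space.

√60 = [7; 1,2,1,14, …], period ℓ=4 (even) → k=3
a_0=7:  p_0=7·1+0=7,  q_0=7·0+1=1
a_1=1:  p_1=1·7+1=8,  q_1=1·1+0=1
a_2=2:  p_2=2·8+7=23,  q_2=2·1+1=3
a_3=1:  p_3=1·23+8=31,  q_3=1·3+1=4
→ (31, 4).  Check: 31²=961, 60·4²=960, difference 1.

31 4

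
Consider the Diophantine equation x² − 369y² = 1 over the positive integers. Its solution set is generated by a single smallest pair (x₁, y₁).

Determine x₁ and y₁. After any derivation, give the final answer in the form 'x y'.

8396801 437120

√369 = [19; 4,1,3,2,7,4,7,2,3,1,4,38, …], period ℓ=12 (even) → k=11
k=0  a_k=19  p_k/q_k = 19/1
…
k=2  a_k=1  p_k/q_k = 96/5
…
k=6  a_k=4  p_k/q_k = 25414/1323
k=7  a_k=7  p_k/q_k = 184045/9581
…
k=10  a_k=1  p_k/q_k = 1758061/91521
k=11  a_k=4  p_k/q_k = 8396801/437120
(x₁, y₁) = (8396801, 437120);  8396801² − 369·437120² = 1 ✓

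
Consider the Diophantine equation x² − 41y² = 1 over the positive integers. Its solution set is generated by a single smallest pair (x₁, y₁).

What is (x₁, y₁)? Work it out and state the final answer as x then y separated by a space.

2049 320

d=41: √d = [6; 2,2,12] (ℓ=3, odd), read p_5/q_5
k=0  a_k=6  p_k/q_k = 6/1
k=1  a_k=2  p_k/q_k = 13/2
k=2  a_k=2  p_k/q_k = 32/5
…
k=4  a_k=2  p_k/q_k = 826/129
k=5  a_k=2  p_k/q_k = 2049/320
→ (2049, 320).  Check: 2049²=4198401, 41·320²=4198400, difference 1.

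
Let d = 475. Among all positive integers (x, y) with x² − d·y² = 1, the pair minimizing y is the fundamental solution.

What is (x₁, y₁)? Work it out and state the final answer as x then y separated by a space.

[21; 1,3,1,6,2,6,1,3,1,42] for √475; ℓ=10 ⇒ convergent index 9
i=0: a=21 ⇒ p=21, q=1
i=1: a=1 ⇒ p=22, q=1
…
i=6: a=6 ⇒ p=10287, q=472
…
i=8: a=3 ⇒ p=45921, q=2107
i=9: a=1 ⇒ p=57799, q=2652
→ (57799, 2652).  Check: 57799²=3340724401, 475·2652²=3340724400, difference 1.

57799 2652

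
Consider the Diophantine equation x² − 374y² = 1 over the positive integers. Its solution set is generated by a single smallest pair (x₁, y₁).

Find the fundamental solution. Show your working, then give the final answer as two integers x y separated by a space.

√374 → a₀=19, period (2,1,18,1,2,38); ℓ=6 even so k=5
step 0: (19, 1)  from 19·(1,0) + (0,1)
step 1: (39, 2)  from 2·(19,1) + (1,0)
step 2: (58, 3)  from 1·(39,2) + (19,1)
step 3: (1083, 56)  from 18·(58,3) + (39,2)
step 4: (1141, 59)  from 1·(1083,56) + (58,3)
step 5: (3365, 174)  from 2·(1141,59) + (1083,56)
fundamental: x₁=3365, y₁=174  (since 11323225 − 374·30276 = 1)

3365 174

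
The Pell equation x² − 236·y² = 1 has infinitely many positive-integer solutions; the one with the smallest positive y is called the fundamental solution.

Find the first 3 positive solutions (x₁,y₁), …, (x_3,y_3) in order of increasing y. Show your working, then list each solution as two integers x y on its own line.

√236 = [15; 2,1,3,5,1,6,1,5,3,1,2,30, …], period ℓ=12 (even) → k=11
i=0: a=15 ⇒ p=15, q=1
…
i=2: a=1 ⇒ p=46, q=3
i=3: a=3 ⇒ p=169, q=11
…
i=6: a=6 ⇒ p=7251, q=472
i=7: a=1 ⇒ p=8311, q=541
i=8: a=5 ⇒ p=48806, q=3177
i=9: a=3 ⇒ p=154729, q=10072
i=10: a=1 ⇒ p=203535, q=13249
i=11: a=2 ⇒ p=561799, q=36570
→ (561799, 36570).  Check: 561799²=315618116401, 236·36570²=315618116400, difference 1.
(x_2, y_2) = (561799·561799 + 236·36570·36570, 561799·36570 + 36570·561799) = (631236232801, 41089978860)
(x_3, y_3) = (561799·631236232801 + 236·36570·41089978860, 561799·41089978860 + 36570·631236232801) = (709255768702176199, 46168618067101710)

561799 36570
631236232801 41089978860
709255768702176199 46168618067101710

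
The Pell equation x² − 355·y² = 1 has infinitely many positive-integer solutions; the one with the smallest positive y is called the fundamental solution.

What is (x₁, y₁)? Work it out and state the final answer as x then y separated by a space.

954809 50676

√355 → a₀=18, period (1,5,3,3,1,6,1,3,3,5,1,36); ℓ=12 even so k=11
k=0  a_k=18  p_k/q_k = 18/1
…
k=3  a_k=3  p_k/q_k = 358/19
…
k=5  a_k=1  p_k/q_k = 1545/82
k=6  a_k=6  p_k/q_k = 10457/555
k=7  a_k=1  p_k/q_k = 12002/637
…
k=9  a_k=3  p_k/q_k = 151391/8035
k=10  a_k=5  p_k/q_k = 803418/42641
k=11  a_k=1  p_k/q_k = 954809/50676
(x₁, y₁) = (954809, 50676);  954809² − 355·50676² = 1 ✓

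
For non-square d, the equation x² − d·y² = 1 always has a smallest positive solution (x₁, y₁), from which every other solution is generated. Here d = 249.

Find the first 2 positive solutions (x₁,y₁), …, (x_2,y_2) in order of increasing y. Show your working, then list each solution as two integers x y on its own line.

8553815 542076
146335502108449 9273635639880

√249 = [15; 1,3,1,1,5,…,3,1,30, …], period ℓ=16 (even) → k=15
a_0=15:  p_0=15·1+0=15,  q_0=15·0+1=1
a_1=1:  p_1=1·15+1=16,  q_1=1·1+0=1
a_2=3:  p_2=3·16+15=63,  q_2=3·1+1=4
a_3=1:  p_3=1·63+16=79,  q_3=1·4+1=5
a_4=1:  p_4=1·79+63=142,  q_4=1·5+4=9
a_5=5:  p_5=5·142+79=789,  q_5=5·9+5=50
a_6=1:  p_6=1·789+142=931,  q_6=1·50+9=59
a_7=3:  p_7=3·931+789=3582,  q_7=3·59+50=227
a_8=10:  p_8=10·3582+931=36751,  q_8=10·227+59=2329
a_9=3:  p_9=3·36751+3582=113835,  q_9=3·2329+227=7214
a_10=1:  p_10=1·113835+36751=150586,  q_10=1·7214+2329=9543
…
a_12=1:  p_12=1·866765+150586=1017351,  q_12=1·54929+9543=64472
a_13=1:  p_13=1·1017351+866765=1884116,  q_13=1·64472+54929=119401
a_14=3:  p_14=3·1884116+1017351=6669699,  q_14=3·119401+64472=422675
a_15=1:  p_15=1·6669699+1884116=8553815,  q_15=1·422675+119401=542076
fundamental: x₁=8553815, y₁=542076  (since 73167751054225 − 249·293846389776 = 1)
k=2:  x_2 = 8553815·8553815+249·542076·542076 = 146335502108449,  y_2 = 8553815·542076+542076·8553815 = 9273635639880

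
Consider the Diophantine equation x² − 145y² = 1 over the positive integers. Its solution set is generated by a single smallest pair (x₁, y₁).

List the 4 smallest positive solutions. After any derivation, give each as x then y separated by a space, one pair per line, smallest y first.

[12; 24] for √145; ℓ=1 ⇒ convergent index 1
i=0: a=12 ⇒ p=12, q=1
i=1: a=24 ⇒ p=289, q=24
→ (289, 24).  Check: 289²=83521, 145·24²=83520, difference 1.
n=2: (289,24)∘(289,24) = (289·289+145·24·24, 289·24+24·289) = (167041,13872)
n=3: (167041,13872)∘(289,24) = (289·167041+145·24·13872, 289·13872+24·167041) = (96549409,8017992)
n=4: (96549409,8017992)∘(289,24) = (289·96549409+145·24·8017992, 289·8017992+24·96549409) = (55805391361,4634385504)

289 24
167041 13872
96549409 8017992
55805391361 4634385504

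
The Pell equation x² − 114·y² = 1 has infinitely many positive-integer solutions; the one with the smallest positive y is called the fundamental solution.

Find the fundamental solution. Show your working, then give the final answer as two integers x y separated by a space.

[10; 1,2,10,2,1,20] for √114; ℓ=6 ⇒ convergent index 5
i=0: a=10 ⇒ p=10, q=1
…
i=3: a=10 ⇒ p=331, q=31
i=4: a=2 ⇒ p=694, q=65
i=5: a=1 ⇒ p=1025, q=96
(x₁, y₁) = (1025, 96);  1025² − 114·96² = 1 ✓

1025 96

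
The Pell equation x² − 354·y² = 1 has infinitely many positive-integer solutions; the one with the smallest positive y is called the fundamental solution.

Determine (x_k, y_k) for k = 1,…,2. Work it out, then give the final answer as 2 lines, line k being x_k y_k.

258065 13716
133195088449 7079239080

√354 = [18; 1,4,2,2,18,2,2,4,1,36, …], period ℓ=10 (even) → k=9
a_0=18:  p_0=18·1+0=18,  q_0=18·0+1=1
a_1=1:  p_1=1·18+1=19,  q_1=1·1+0=1
a_2=4:  p_2=4·19+18=94,  q_2=4·1+1=5
a_3=2:  p_3=2·94+19=207,  q_3=2·5+1=11
a_4=2:  p_4=2·207+94=508,  q_4=2·11+5=27
a_5=18:  p_5=18·508+207=9351,  q_5=18·27+11=497
a_6=2:  p_6=2·9351+508=19210,  q_6=2·497+27=1021
a_7=2:  p_7=2·19210+9351=47771,  q_7=2·1021+497=2539
a_8=4:  p_8=4·47771+19210=210294,  q_8=4·2539+1021=11177
a_9=1:  p_9=1·210294+47771=258065,  q_9=1·11177+2539=13716
(x₁, y₁) = (258065, 13716);  258065² − 354·13716² = 1 ✓
n=2: (258065,13716)∘(258065,13716) = (258065·258065+354·13716·13716, 258065·13716+13716·258065) = (133195088449,7079239080)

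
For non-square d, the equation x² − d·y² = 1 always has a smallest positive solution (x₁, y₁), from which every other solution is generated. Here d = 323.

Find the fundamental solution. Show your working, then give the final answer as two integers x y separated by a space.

√323 = [17; 1,34, …], period ℓ=2 (even) → k=1
k=0  a_k=17  p_k/q_k = 17/1
k=1  a_k=1  p_k/q_k = 18/1
(x₁, y₁) = (18, 1);  18² − 323·1² = 1 ✓

18 1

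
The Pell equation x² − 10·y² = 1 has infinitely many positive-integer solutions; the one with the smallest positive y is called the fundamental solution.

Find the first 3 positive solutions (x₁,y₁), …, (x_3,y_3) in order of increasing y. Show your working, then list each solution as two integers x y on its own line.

19 6
721 228
27379 8658

√10 = [3; 6, …], period ℓ=1 (odd) → k=1
step 0: (3, 1)  from 3·(1,0) + (0,1)
step 1: (19, 6)  from 6·(3,1) + (1,0)
(x₁, y₁) = (19, 6);  19² − 10·6² = 1 ✓
(19+6√10)^2 = 721 + 228√10
(19+6√10)^3 = 27379 + 8658√10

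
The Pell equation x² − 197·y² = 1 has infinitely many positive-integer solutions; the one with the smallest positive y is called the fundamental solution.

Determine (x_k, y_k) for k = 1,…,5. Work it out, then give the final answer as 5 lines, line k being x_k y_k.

393 28
308897 22008
242792649 17298260
190834713217 13596410352
149995841795913 10686761238412

[14; 28] for √197; ℓ=1 ⇒ convergent index 1
i=0: a=14 ⇒ p=14, q=1
i=1: a=28 ⇒ p=393, q=28
(x₁, y₁) = (393, 28);  393² − 197·28² = 1 ✓
n=2: (393,28)∘(393,28) = (393·393+197·28·28, 393·28+28·393) = (308897,22008)
n=3: (308897,22008)∘(393,28) = (393·308897+197·28·22008, 393·22008+28·308897) = (242792649,17298260)
n=4: (242792649,17298260)∘(393,28) = (393·242792649+197·28·17298260, 393·17298260+28·242792649) = (190834713217,13596410352)
n=5: (190834713217,13596410352)∘(393,28) = (393·190834713217+197·28·13596410352, 393·13596410352+28·190834713217) = (149995841795913,10686761238412)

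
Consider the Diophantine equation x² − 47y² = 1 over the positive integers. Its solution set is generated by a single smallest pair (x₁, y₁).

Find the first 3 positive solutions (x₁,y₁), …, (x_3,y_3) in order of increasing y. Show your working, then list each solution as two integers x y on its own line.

√47 = [6; 1,5,1,12, …], period ℓ=4 (even) → k=3
a_0=6:  p_0=6·1+0=6,  q_0=6·0+1=1
a_1=1:  p_1=1·6+1=7,  q_1=1·1+0=1
a_2=5:  p_2=5·7+6=41,  q_2=5·1+1=6
a_3=1:  p_3=1·41+7=48,  q_3=1·6+1=7
fundamental: x₁=48, y₁=7  (since 2304 − 47·49 = 1)
k=2:  x_2 = 48·48+47·7·7 = 4607,  y_2 = 48·7+7·48 = 672
k=3:  x_3 = 48·4607+47·7·672 = 442224,  y_3 = 48·672+7·4607 = 64505

48 7
4607 672
442224 64505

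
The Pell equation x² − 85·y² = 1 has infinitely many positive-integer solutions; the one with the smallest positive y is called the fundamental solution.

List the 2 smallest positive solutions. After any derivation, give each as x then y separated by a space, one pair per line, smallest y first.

√85 = [9; 4,1,1,4,18, …], period ℓ=5 (odd) → k=9
i=0: a=9 ⇒ p=9, q=1
…
i=2: a=1 ⇒ p=46, q=5
i=3: a=1 ⇒ p=83, q=9
…
i=5: a=18 ⇒ p=6887, q=747
i=6: a=4 ⇒ p=27926, q=3029
i=7: a=1 ⇒ p=34813, q=3776
i=8: a=1 ⇒ p=62739, q=6805
i=9: a=4 ⇒ p=285769, q=30996
fundamental: x₁=285769, y₁=30996  (since 81663921361 − 85·960752016 = 1)
k=2:  x_2 = 285769·285769+85·30996·30996 = 163327842721,  y_2 = 285769·30996+30996·285769 = 17715391848

285769 30996
163327842721 17715391848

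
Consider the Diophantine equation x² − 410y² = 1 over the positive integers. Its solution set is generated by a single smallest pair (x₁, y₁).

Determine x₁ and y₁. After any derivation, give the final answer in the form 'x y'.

81 4

d=410: √d = [20; 4,40] (ℓ=2, even), read p_1/q_1
i=0: a=20 ⇒ p=20, q=1
i=1: a=4 ⇒ p=81, q=4
→ (81, 4).  Check: 81²=6561, 410·4²=6560, difference 1.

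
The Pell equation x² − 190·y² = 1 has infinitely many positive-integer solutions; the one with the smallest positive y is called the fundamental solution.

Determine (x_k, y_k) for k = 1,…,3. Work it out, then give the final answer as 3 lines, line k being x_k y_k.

52021 3774
5412368881 392654508
563113683064981 40852560317562

√190 = [13; 1,3,1,1,1,…,3,1,26, …], period ℓ=14 (even) → k=13
a_0=13:  p_0=13·1+0=13,  q_0=13·0+1=1
a_1=1:  p_1=1·13+1=14,  q_1=1·1+0=1
a_2=3:  p_2=3·14+13=55,  q_2=3·1+1=4
a_3=1:  p_3=1·55+14=69,  q_3=1·4+1=5
a_4=1:  p_4=1·69+55=124,  q_4=1·5+4=9
a_5=1:  p_5=1·124+69=193,  q_5=1·9+5=14
a_6=2:  p_6=2·193+124=510,  q_6=2·14+9=37
a_7=2:  p_7=2·510+193=1213,  q_7=2·37+14=88
a_8=2:  p_8=2·1213+510=2936,  q_8=2·88+37=213
a_9=1:  p_9=1·2936+1213=4149,  q_9=1·213+88=301
a_10=1:  p_10=1·4149+2936=7085,  q_10=1·301+213=514
a_11=1:  p_11=1·7085+4149=11234,  q_11=1·514+301=815
a_12=3:  p_12=3·11234+7085=40787,  q_12=3·815+514=2959
a_13=1:  p_13=1·40787+11234=52021,  q_13=1·2959+815=3774
(x₁, y₁) = (52021, 3774);  52021² − 190·3774² = 1 ✓
k=2:  x_2 = 52021·52021+190·3774·3774 = 5412368881,  y_2 = 52021·3774+3774·52021 = 392654508
k=3:  x_3 = 52021·5412368881+190·3774·392654508 = 563113683064981,  y_3 = 52021·392654508+3774·5412368881 = 40852560317562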